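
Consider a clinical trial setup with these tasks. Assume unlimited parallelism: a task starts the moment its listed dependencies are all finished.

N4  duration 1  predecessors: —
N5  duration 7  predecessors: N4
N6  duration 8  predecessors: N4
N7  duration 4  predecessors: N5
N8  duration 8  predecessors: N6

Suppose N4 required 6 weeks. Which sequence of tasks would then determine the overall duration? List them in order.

N4, N6, N8

The binding path is N4→N6→N8 = 1+8+8 = 17; finish at 17 weeks.
Since N4 is critical, the +5 change carries straight to that chain (now 22 weeks).
That remains the longest chain; total 22 weeks.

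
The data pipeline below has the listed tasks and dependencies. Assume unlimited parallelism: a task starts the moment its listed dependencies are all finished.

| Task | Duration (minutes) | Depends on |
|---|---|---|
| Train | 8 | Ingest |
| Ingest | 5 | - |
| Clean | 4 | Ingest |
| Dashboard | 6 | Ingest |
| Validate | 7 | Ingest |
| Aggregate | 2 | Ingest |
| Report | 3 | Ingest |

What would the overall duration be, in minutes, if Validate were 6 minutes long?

Critical path before the change: Ingest→Train = 5+8 = 13 giving 13 minutes.
The longest path through Validate is only 12 minutes, so Validate has float 1.
That remains the longest chain; total 13 minutes.

13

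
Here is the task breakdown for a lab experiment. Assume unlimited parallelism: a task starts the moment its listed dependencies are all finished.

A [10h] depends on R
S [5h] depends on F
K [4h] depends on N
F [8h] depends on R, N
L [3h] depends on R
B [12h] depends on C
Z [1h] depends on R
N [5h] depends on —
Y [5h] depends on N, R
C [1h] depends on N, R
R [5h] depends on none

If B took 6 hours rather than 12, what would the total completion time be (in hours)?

18

Critical path before the change: R→C→B = 5+1+12 = 18 giving 18 hours.
B is on the critical path; changing it to 6 makes that path 12 hours.
The binding chain switches to R→F→S = 5+8+5 = 18; finish 18 hours.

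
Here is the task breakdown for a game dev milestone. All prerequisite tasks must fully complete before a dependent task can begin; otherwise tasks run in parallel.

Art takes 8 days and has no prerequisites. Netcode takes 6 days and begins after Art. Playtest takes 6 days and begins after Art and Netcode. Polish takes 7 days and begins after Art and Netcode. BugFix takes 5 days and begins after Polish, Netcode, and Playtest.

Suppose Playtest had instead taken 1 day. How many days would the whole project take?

26

Critical path before the change: Art→Netcode→Polish→BugFix = 8+6+7+5 = 26 giving 26 days.
Playtest is off the critical path — its longest chain is 25 days, giving 1 of slack.
No other chain overtakes it, so the finish is 26 days.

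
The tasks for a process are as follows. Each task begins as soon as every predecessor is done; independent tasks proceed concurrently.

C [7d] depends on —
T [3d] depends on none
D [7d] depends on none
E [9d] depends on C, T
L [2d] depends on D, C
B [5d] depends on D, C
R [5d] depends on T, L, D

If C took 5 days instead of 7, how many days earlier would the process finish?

2

Actual critical path: C→E = 7+9 = 16 ⇒ 16 days.
C is on the critical path; changing it to 5 makes that path 14 days.
That remains the longest chain; total 14 days.
Change in finish: 14 − 16 = -2 days.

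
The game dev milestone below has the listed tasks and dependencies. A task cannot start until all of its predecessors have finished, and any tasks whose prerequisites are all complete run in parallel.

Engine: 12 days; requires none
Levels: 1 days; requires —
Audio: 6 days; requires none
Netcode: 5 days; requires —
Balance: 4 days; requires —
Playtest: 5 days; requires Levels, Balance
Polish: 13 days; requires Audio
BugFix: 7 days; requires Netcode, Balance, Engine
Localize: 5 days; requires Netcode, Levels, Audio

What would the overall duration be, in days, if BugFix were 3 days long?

19

Baseline: Engine→BugFix = 12+7 = 19 → 19 days.
BugFix lies on that path, so at 3 days the path becomes 15 days.
New critical path: Audio→Polish = 6+13 = 19 ⇒ 19 days.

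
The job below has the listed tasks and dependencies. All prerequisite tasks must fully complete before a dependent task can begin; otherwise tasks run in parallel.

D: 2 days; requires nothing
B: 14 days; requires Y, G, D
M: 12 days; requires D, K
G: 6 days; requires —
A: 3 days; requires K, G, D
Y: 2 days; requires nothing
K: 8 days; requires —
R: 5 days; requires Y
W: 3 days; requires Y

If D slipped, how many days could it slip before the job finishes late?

G→B = 6+14 = 20 sets the makespan at 20 days.
D finishes as early as 2 and must finish by 6.
Float = 20 − 16 = 4.

4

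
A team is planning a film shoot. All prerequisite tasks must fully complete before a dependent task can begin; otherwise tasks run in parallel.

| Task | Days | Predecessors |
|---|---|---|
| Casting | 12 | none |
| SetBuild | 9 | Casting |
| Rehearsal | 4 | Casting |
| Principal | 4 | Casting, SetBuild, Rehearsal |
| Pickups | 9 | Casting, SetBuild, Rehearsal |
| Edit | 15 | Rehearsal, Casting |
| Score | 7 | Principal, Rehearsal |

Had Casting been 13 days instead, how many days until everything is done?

Actual critical path: Casting→SetBuild→Principal→Score = 12+9+4+7 = 32 ⇒ 32 days.
Casting is on the critical path; changing it to 13 makes that path 33 days.
No other chain overtakes it, so the finish is 33 days.

33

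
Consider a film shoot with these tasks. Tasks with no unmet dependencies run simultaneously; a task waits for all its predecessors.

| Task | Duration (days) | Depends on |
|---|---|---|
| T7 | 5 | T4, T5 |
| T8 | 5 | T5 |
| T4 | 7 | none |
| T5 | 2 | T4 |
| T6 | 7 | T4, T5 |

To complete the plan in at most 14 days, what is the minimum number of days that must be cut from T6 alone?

2

Current finish: 16 days; target: 14.
T6 is on every critical path, so each day cut from T6 cuts the finish by one (this holds down to a finish of 14).
Need 16 − 14 = 2 days off T6 → T6 becomes 5 days, finish becomes 14.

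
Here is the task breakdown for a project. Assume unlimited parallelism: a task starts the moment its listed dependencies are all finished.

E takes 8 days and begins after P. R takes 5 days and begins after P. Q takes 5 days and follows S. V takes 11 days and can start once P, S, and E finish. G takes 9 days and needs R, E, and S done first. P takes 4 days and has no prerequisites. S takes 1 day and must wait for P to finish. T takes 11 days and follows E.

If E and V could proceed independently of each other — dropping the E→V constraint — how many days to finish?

23

Before: longest chain P→E→V = 4+8+11 = 23, finish 23.
Without E→V, V's earliest start moves from 12 to 5.
After: P→E→T = 4+8+11 = 23 → 23 days.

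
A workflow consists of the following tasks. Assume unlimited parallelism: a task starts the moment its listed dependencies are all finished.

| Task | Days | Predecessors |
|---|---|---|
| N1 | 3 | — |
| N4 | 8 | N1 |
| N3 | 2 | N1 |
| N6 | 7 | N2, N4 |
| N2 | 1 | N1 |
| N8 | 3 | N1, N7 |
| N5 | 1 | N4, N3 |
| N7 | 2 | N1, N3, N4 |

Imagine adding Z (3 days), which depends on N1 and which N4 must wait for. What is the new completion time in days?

21

Originally the job takes 18 days.
With Z inserted, N4 now waits for max(N1, Z).
New critical path: N1→Z→N4→N6 = 3+3+8+7 = 21 ⇒ 21 days.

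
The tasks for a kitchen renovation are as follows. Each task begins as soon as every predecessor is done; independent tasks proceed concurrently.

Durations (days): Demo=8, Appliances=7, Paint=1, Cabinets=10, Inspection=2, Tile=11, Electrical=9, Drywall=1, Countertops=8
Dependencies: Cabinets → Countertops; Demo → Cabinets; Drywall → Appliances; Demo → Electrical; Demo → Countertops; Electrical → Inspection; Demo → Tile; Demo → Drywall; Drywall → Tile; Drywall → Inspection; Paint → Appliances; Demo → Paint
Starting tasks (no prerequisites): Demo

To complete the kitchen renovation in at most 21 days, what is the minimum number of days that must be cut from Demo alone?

Current finish: 26 days; target: 21.
Demo is on every critical path, so each day cut from Demo cuts the finish by one (this holds down to a finish of 19).
Need 26 − 21 = 5 days off Demo → Demo becomes 3 days, finish becomes 21.

5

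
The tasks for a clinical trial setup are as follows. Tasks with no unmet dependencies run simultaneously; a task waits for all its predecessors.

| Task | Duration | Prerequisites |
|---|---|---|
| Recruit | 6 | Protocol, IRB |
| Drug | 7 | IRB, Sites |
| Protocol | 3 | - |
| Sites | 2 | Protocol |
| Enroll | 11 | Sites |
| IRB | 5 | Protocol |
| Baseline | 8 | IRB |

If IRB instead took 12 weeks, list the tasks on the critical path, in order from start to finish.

Protocol, IRB, Baseline

The binding path is Protocol→IRB→Baseline = 3+5+8 = 16; finish at 16 weeks.
Since IRB is critical, the +7 change carries straight to that chain (now 23 weeks).
No other chain overtakes it, so the finish is 23 weeks.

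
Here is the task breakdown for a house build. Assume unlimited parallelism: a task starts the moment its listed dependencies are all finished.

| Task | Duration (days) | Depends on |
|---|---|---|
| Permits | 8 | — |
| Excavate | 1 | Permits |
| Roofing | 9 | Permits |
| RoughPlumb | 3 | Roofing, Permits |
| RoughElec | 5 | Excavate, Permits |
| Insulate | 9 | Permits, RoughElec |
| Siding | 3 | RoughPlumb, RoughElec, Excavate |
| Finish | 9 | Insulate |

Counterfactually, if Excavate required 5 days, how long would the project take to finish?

36

Actual critical path: Permits→Excavate→RoughElec→Insulate→Finish = 8+1+5+9+9 = 32 ⇒ 32 days.
Excavate is on the critical path; changing it to 5 makes that path 36 days.
The critical path is still Permits→Excavate→RoughElec→Insulate→Finish; finish is now 36 days.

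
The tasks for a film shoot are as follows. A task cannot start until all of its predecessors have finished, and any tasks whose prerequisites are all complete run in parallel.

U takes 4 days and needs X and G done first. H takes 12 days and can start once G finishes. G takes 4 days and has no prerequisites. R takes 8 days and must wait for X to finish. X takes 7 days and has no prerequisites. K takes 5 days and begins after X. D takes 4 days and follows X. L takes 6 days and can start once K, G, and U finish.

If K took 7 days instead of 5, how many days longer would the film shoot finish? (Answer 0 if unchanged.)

2

Baseline: X→K→L = 7+5+6 = 18 → 18 days.
K is on the critical path; changing it to 7 makes that path 20 days.
That remains the longest chain; total 20 days.
Change in finish: 20 − 18 = +2 days.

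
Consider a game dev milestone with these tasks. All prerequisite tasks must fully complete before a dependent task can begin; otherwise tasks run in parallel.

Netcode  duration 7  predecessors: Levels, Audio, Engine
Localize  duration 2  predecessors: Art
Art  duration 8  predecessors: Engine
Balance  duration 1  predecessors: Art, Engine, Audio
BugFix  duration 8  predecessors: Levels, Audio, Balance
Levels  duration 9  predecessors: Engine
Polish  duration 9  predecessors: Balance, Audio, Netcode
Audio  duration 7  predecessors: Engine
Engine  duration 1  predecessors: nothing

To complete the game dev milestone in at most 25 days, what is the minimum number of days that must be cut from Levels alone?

1

Current finish: 26 days; target: 25.
Levels is on every critical path, so each day cut from Levels cuts the finish by one (this holds down to a finish of 24).
Need 26 − 25 = 1 day off Levels → Levels becomes 8 days, finish becomes 25.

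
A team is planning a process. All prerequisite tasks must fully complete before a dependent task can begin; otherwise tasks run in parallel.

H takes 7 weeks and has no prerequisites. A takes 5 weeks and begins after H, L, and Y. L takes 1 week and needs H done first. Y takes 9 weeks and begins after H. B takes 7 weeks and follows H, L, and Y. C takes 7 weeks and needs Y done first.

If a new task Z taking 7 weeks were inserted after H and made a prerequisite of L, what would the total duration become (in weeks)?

Originally the process takes 23 weeks.
With Z inserted, L now waits for max(H, Z).
New critical path: H→Y→C = 7+9+7 = 23 ⇒ 23 weeks.

23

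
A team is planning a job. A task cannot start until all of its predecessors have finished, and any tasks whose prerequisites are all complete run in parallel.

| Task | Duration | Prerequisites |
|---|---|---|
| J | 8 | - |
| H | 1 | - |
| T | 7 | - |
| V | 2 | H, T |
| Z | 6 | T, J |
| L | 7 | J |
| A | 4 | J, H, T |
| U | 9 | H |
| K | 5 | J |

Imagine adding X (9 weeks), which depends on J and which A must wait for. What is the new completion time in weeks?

Originally the job takes 15 weeks.
With X inserted, A now waits for max(J, H, T, X).
New critical path: J→X→A = 8+9+4 = 21 ⇒ 21 weeks.

21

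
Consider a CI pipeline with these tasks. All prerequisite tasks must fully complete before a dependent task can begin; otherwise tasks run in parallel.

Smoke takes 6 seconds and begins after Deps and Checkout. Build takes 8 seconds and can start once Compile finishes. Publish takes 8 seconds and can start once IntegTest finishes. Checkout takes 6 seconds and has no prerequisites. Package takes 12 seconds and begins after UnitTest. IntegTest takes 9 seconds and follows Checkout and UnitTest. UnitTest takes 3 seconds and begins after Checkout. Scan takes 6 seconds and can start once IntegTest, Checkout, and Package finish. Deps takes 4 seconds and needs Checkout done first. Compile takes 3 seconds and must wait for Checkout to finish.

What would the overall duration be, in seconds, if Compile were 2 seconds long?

Baseline: Checkout→UnitTest→Package→Scan = 6+3+12+6 = 27 → 27 seconds.
The longest path through Compile is only 17 seconds, so Compile has float 10.
The critical path is still Checkout→UnitTest→Package→Scan; finish is now 27 seconds.

27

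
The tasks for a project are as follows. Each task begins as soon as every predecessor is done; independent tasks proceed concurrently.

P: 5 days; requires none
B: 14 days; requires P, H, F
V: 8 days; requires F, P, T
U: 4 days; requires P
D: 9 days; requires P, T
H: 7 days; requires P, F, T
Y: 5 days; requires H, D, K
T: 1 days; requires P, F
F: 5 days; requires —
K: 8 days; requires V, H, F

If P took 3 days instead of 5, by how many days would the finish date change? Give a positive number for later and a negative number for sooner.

0

As given, the longest chain is P→T→H→B = 5+1+7+14 = 27, so the finish is 27 days.
Since P is critical, the -2 change carries straight to that chain (now 25 days).
New critical path: F→T→H→B = 5+1+7+14 = 27 ⇒ 27 days.
Change in finish: 27 − 27 = +0 days.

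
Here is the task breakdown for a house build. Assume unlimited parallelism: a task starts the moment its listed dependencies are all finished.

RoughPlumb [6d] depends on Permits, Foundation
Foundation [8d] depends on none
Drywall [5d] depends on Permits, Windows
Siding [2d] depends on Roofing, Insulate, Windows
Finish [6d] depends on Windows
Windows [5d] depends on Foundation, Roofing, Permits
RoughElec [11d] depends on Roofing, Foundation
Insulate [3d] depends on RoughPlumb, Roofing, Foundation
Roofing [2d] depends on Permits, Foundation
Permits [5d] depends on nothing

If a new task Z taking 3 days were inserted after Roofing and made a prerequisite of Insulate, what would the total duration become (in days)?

Originally the job takes 21 days.
With Z inserted, Insulate now waits for max(RoughPlumb, Roofing, Foundation, Z).
New critical path: Foundation→Roofing→Windows→Finish = 8+2+5+6 = 21 ⇒ 21 days.

21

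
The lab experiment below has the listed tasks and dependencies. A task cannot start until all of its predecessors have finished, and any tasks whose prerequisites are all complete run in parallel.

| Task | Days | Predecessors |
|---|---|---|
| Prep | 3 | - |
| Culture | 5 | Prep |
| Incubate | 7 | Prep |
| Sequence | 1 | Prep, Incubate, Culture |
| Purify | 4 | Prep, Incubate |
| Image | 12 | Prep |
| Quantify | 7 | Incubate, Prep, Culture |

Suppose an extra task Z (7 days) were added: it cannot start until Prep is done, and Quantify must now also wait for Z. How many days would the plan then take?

Originally the plan takes 17 days.
With Z inserted, Quantify now waits for max(Incubate, Prep, Culture, Z).
New critical path: Prep→Z→Quantify = 3+7+7 = 17 ⇒ 17 days.

17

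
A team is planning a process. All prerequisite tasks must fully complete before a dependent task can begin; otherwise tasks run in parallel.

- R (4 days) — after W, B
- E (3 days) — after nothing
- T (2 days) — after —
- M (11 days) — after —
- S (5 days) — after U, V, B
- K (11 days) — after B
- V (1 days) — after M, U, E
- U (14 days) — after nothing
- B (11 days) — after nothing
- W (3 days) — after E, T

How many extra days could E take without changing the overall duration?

B→K = 11+11 = 22 sets the makespan at 22 days.
E finishes as early as 3 and must finish by 15.
So E can slip 15 − 3 = 12 days.

12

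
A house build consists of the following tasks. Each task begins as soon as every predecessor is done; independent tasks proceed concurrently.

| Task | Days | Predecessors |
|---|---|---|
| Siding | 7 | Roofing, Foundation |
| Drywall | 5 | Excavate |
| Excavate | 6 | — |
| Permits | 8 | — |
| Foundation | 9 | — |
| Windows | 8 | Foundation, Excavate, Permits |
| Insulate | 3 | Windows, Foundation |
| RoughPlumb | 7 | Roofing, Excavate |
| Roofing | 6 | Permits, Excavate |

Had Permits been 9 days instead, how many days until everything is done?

As given, the longest chain is Permits→Roofing→RoughPlumb = 8+6+7 = 21, so the finish is 21 days.
Since Permits is critical, the +1 change carries straight to that chain (now 22 days).
That remains the longest chain; total 22 days.

22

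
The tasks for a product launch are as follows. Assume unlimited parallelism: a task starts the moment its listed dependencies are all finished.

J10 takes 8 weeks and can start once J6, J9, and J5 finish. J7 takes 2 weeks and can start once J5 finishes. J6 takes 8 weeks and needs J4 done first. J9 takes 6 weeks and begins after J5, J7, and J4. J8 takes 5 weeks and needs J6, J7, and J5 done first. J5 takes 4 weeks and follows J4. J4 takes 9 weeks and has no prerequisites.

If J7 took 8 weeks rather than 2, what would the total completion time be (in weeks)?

The binding path is J4→J5→J7→J9→J10 = 9+4+2+6+8 = 29; finish at 29 weeks.
Since J7 is critical, the +6 change carries straight to that chain (now 35 weeks).
That remains the longest chain; total 35 weeks.

35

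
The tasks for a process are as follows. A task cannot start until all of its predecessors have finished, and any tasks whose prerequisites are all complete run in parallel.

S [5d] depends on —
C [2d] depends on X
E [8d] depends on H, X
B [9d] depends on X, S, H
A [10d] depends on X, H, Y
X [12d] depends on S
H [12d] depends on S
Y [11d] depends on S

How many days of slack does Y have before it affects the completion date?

S→X→A = 5+12+10 = 27 sets the makespan at 27 days.
Y finishes as early as 16 and must finish by 17.
Slack of Y = 6 − 5 = 1 day.

1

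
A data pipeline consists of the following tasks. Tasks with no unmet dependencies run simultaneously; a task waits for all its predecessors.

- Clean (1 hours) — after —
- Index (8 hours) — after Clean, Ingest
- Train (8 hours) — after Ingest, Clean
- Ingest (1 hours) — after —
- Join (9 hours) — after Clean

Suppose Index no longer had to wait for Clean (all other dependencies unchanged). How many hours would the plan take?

10

Before: longest chain Clean→Join = 1+9 = 10, finish 10.
Dropping Clean→Index doesn't change Index's earliest start (1); another predecessor still binds.
New critical path: Clean→Join = 1+9 = 10 ⇒ 10 hours.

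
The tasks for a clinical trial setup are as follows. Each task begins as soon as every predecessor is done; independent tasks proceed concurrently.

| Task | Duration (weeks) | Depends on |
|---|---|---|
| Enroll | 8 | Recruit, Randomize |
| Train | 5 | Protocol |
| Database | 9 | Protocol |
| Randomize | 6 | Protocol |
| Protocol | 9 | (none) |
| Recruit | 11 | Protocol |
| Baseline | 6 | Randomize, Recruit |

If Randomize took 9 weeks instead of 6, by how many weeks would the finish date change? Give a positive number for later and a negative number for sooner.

Baseline: Protocol→Recruit→Enroll = 9+11+8 = 28 → 28 weeks.
The longest path through Randomize is only 23 weeks, so Randomize has float 5.
No other chain overtakes it, so the finish is 28 weeks.
Change in finish: 28 − 28 = +0 weeks.

0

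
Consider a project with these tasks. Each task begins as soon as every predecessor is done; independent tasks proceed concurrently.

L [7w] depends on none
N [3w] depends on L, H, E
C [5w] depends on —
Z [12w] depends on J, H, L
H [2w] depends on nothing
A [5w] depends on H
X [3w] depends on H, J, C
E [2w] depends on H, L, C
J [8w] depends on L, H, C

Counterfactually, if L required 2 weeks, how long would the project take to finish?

25

Baseline: L→J→Z = 7+8+12 = 27 → 27 weeks.
L is on the critical path; changing it to 2 makes that path 22 weeks.
The binding chain switches to C→J→Z = 5+8+12 = 25; finish 25 weeks.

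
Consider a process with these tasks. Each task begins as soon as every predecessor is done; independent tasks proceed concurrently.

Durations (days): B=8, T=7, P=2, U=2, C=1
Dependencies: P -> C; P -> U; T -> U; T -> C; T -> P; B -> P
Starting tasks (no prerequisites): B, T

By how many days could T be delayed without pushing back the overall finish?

Critical path: B→P→U = 8+2+2 = 12, so the finish is 12 days.
The longest chain containing T totals 11 days.
So T can slip 8 − 7 = 1 day.

1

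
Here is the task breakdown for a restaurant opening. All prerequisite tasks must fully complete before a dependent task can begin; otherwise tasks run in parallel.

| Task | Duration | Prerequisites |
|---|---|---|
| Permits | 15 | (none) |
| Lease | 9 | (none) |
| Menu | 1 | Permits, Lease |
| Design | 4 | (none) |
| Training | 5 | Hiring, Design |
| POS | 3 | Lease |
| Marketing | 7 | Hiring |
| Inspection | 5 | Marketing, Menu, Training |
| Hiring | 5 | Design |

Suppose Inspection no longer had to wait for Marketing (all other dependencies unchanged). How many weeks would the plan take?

Before: longest chain Permits→Menu→Inspection = 15+1+5 = 21, finish 21.
Dropping Marketing→Inspection doesn't change Inspection's earliest start (16); another predecessor still binds.
After: Permits→Menu→Inspection = 15+1+5 = 21 → 21 weeks.

21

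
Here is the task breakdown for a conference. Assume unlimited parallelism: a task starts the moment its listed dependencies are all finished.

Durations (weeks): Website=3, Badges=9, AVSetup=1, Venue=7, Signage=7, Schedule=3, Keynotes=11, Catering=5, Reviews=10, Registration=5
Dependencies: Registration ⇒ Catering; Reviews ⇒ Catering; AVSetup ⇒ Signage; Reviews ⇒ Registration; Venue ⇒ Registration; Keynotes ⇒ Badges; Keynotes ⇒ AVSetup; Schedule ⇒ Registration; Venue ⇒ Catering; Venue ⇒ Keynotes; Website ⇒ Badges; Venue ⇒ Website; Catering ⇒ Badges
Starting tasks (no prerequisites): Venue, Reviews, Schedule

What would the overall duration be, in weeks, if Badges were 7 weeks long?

27

Baseline: Reviews→Registration→Catering→Badges = 10+5+5+9 = 29 → 29 weeks.
Badges lies on that path, so at 7 weeks the path becomes 27 weeks.
The critical path is still Reviews→Registration→Catering→Badges; finish is now 27 weeks.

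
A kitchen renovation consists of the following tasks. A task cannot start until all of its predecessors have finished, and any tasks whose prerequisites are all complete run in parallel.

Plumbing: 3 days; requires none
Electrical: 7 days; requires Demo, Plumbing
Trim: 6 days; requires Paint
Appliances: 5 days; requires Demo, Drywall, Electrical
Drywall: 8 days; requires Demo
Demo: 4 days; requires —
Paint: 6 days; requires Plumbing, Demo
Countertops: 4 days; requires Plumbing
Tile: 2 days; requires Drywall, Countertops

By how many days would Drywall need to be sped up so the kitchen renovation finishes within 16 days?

Current finish: 17 days; target: 16.
Drywall is on every critical path, so each day cut from Drywall cuts the finish by one (this holds down to a finish of 16).
Need 17 − 16 = 1 day off Drywall → Drywall becomes 7 days, finish becomes 16.

1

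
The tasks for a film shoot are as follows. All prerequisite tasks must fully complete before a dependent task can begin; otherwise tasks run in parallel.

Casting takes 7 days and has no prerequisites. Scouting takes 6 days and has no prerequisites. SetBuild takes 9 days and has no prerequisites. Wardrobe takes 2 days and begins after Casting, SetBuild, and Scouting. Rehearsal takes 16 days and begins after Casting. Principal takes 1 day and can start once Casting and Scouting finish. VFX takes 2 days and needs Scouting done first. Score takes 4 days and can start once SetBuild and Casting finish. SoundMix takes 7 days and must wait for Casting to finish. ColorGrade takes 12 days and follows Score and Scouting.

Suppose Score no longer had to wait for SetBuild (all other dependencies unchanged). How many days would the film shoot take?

Original critical path: SetBuild→Score→ColorGrade = 9+4+12 = 25 ⇒ 25 days.
Without SetBuild→Score, Score's earliest start moves from 9 to 7.
The longest chain is now Casting→Rehearsal = 7+16 = 23, so the film shoot takes 23 days.

23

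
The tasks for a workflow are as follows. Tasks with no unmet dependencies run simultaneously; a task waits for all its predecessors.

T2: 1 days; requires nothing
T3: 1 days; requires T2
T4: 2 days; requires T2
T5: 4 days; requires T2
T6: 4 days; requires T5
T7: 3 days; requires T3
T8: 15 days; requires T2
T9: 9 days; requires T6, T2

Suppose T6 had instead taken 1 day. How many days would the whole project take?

Baseline: T2→T5→T6→T9 = 1+4+4+9 = 18 → 18 days.
T6 lies on that path, so at 1 day the path becomes 15 days.
Now T2→T8 = 1+15 = 16 is longest, so the finish becomes 16 days.

16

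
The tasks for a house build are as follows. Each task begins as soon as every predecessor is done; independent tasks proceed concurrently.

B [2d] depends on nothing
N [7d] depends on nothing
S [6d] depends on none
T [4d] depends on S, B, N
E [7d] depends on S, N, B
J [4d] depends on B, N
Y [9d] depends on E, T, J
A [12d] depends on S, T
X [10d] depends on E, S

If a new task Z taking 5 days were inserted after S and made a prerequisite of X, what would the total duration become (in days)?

24

Originally the job takes 24 days.
With Z inserted, X now waits for max(E, S, Z).
New critical path: N→E→X = 7+7+10 = 24 ⇒ 24 days.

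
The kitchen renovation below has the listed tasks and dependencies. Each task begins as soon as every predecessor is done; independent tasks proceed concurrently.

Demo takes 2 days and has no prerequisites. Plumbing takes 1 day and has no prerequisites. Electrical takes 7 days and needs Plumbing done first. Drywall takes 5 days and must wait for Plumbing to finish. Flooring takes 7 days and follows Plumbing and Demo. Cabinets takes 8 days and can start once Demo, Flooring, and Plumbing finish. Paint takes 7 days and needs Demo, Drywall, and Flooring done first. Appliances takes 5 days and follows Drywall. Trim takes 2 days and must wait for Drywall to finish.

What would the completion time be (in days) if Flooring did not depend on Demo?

16

Before: longest chain Demo→Flooring→Cabinets = 2+7+8 = 17, finish 17.
Without Demo→Flooring, Flooring's earliest start moves from 2 to 1.
The longest chain is now Plumbing→Flooring→Cabinets = 1+7+8 = 16, so the project takes 16 days.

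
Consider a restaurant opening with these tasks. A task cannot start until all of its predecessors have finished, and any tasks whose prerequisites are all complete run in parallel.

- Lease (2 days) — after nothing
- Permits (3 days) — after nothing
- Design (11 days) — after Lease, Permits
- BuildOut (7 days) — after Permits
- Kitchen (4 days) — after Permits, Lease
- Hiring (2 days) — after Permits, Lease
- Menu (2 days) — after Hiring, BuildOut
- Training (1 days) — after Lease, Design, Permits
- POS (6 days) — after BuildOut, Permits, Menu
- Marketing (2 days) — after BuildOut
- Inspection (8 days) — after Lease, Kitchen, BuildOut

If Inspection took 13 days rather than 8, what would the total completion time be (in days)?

Actual critical path: Permits→BuildOut→Inspection = 3+7+8 = 18 ⇒ 18 days.
Inspection is on the critical path; changing it to 13 makes that path 23 days.
That remains the longest chain; total 23 days.

23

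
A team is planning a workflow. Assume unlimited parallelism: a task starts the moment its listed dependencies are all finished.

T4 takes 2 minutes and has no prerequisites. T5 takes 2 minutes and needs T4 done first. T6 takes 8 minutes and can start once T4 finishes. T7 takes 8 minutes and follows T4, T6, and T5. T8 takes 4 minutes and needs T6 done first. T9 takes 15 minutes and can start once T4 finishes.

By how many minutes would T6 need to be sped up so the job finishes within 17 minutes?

1

Current finish: 18 minutes; target: 17.
T6 is on every critical path, so each minute cut from T6 cuts the finish by one (this holds down to a finish of 17).
Need 18 − 17 = 1 minute off T6 → T6 becomes 7 minutes, finish becomes 17.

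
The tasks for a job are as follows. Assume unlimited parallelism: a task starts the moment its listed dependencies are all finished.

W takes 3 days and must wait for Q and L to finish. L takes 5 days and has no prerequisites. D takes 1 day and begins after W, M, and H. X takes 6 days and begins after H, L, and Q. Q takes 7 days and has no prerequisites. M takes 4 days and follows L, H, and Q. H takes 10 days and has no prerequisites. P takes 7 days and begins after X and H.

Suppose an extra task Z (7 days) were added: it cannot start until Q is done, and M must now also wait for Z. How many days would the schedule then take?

Originally the schedule takes 23 days.
With Z inserted, M now waits for max(L, H, Q, Z).
New critical path: H→X→P = 10+6+7 = 23 ⇒ 23 days.

23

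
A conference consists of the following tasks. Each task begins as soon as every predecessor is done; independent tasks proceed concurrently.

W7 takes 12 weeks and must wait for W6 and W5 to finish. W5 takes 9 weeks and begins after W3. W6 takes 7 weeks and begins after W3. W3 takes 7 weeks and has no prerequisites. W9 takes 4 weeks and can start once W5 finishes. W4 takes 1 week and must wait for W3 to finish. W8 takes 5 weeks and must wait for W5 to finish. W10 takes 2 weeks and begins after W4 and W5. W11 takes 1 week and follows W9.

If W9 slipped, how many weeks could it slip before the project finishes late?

W3→W5→W7 = 7+9+12 = 28 sets the makespan at 28 weeks.
Longest path through W9: 21 weeks (earliest finish 20, latest finish 27).
So W9 can slip 27 − 20 = 7 weeks.

7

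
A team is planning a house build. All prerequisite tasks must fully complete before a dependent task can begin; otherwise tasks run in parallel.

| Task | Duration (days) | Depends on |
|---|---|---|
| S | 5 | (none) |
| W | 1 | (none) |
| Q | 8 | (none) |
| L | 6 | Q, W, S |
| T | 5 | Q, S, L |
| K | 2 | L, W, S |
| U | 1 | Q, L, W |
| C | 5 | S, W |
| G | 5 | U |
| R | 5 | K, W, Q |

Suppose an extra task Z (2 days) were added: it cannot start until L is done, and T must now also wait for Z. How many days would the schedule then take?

Originally the schedule takes 21 days.
With Z inserted, T now waits for max(Q, S, L, Z).
New critical path: Q→L→Z→T = 8+6+2+5 = 21 ⇒ 21 days.

21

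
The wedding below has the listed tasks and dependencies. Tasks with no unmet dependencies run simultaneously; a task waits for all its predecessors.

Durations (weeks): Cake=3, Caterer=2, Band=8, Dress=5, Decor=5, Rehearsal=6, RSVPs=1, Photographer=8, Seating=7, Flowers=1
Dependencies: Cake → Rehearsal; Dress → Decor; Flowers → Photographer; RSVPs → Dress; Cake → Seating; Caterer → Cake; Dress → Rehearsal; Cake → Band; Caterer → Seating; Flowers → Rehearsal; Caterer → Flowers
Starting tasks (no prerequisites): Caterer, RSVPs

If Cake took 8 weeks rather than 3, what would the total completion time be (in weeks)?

18

The binding path is Caterer→Cake→Band = 2+3+8 = 13; finish at 13 weeks.
Since Cake is critical, the +5 change carries straight to that chain (now 18 weeks).
No other chain overtakes it, so the finish is 18 weeks.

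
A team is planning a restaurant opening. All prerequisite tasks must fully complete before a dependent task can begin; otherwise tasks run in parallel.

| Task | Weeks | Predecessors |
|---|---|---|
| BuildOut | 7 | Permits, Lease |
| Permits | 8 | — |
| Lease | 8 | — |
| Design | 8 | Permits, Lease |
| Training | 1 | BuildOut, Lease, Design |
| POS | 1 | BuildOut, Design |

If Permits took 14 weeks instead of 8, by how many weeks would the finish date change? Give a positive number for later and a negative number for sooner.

6

Baseline: Permits→Design→Training = 8+8+1 = 17 → 17 weeks.
Permits lies on that path, so at 14 weeks the path becomes 23 weeks.
That remains the longest chain; total 23 weeks.
Change in finish: 23 − 17 = +6 weeks.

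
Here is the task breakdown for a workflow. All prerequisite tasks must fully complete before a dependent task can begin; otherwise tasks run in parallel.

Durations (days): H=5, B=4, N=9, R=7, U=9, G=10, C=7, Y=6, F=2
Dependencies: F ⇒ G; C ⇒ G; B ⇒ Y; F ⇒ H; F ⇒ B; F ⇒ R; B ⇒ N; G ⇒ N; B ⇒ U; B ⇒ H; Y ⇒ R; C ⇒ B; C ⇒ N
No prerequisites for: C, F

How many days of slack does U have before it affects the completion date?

6

C→G→N = 7+10+9 = 26 sets the makespan at 26 days.
Longest path through U: 20 days (earliest finish 20, latest finish 26).
Slack of U = 17 − 11 = 6 days.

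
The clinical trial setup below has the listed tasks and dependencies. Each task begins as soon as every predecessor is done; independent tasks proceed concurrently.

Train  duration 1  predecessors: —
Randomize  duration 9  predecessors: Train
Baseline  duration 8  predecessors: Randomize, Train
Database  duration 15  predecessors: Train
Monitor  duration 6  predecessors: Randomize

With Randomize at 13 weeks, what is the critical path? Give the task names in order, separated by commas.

Train, Randomize, Baseline

Baseline: Train→Randomize→Baseline = 1+9+8 = 18 → 18 weeks.
Randomize lies on that path, so at 13 weeks the path becomes 22 weeks.
That remains the longest chain; total 22 weeks.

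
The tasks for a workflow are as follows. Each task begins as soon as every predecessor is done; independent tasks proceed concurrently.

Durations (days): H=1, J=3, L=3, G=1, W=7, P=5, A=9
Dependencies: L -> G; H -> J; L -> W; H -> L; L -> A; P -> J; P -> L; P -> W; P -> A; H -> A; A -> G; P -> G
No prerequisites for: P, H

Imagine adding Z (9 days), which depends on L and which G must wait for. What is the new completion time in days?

18

Originally the schedule takes 18 days.
With Z inserted, G now waits for max(L, A, P, Z).
New critical path: P→L→Z→G = 5+3+9+1 = 18 ⇒ 18 days.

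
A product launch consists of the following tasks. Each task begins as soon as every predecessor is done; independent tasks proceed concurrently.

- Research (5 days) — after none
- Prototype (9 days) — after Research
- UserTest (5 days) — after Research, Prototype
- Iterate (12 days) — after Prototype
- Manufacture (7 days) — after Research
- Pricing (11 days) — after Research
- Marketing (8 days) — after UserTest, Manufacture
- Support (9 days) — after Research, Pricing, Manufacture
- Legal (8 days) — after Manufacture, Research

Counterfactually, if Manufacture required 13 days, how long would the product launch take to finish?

The binding path is Research→Prototype→UserTest→Marketing = 5+9+5+8 = 27; finish at 27 days.
Manufacture has 6 days of float (longest path through it is 21).
No other chain overtakes it, so the finish is 27 days.

27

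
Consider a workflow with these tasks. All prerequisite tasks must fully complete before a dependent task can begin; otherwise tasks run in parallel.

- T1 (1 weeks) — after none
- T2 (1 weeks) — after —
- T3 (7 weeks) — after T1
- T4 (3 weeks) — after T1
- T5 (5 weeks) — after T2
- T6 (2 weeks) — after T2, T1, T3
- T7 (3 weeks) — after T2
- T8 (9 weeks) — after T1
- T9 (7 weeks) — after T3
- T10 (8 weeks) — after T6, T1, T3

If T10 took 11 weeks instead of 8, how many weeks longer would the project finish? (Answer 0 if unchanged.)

3

As given, the longest chain is T1→T3→T6→T10 = 1+7+2+8 = 18, so the finish is 18 weeks.
Since T10 is critical, the +3 change carries straight to that chain (now 21 weeks).
The critical path is still T1→T3→T6→T10; finish is now 21 weeks.
Change in finish: 21 − 18 = +3 weeks.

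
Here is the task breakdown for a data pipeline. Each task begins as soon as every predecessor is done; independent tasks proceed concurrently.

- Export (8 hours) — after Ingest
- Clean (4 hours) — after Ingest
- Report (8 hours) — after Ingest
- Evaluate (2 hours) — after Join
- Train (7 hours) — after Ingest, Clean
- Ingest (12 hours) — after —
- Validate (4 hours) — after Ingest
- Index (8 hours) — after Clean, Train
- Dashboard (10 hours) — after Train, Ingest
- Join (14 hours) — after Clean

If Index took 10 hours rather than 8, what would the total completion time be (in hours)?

Critical path before the change: Ingest→Clean→Train→Dashboard = 12+4+7+10 = 33 giving 33 hours.
Index has 2 hours of float (longest path through it is 31).
The binding chain switches to Ingest→Clean→Train→Index = 12+4+7+10 = 33; finish 33 hours.

33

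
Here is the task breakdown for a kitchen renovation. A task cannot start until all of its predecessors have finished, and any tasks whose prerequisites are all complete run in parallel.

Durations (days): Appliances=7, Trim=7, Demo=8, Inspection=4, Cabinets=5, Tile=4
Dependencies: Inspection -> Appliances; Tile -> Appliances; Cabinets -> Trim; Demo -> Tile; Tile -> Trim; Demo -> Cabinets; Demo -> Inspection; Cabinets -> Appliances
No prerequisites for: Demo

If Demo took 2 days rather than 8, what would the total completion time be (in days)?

As given, the longest chain is Demo→Cabinets→Appliances = 8+5+7 = 20, so the finish is 20 days.
Demo is on the critical path; changing it to 2 makes that path 14 days.
The critical path is still Demo→Cabinets→Appliances; finish is now 14 days.

14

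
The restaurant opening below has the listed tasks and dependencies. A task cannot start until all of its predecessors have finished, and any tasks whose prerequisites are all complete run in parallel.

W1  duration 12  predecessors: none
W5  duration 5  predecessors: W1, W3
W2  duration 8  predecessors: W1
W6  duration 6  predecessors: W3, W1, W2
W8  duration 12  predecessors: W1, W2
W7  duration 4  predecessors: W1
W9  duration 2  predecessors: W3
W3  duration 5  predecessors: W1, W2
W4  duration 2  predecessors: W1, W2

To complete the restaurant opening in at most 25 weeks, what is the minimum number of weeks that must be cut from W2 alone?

7

Current finish: 32 weeks; target: 25.
W2 is on every critical path, so each week cut from W2 cuts the finish by one (this holds down to a finish of 25).
Need 32 − 25 = 7 weeks off W2 → W2 becomes 1 week, finish becomes 25.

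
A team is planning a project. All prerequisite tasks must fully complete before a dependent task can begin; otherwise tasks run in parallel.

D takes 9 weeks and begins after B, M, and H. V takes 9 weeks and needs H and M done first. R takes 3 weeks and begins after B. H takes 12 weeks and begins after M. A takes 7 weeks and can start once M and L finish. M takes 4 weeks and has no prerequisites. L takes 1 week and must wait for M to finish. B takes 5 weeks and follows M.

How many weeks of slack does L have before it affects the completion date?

13

The longest chain is M→H→D = 4+12+9 = 25; overall finish 25 weeks.
Longest path through L: 12 weeks (earliest finish 5, latest finish 18).
So L can slip 18 − 5 = 13 weeks.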